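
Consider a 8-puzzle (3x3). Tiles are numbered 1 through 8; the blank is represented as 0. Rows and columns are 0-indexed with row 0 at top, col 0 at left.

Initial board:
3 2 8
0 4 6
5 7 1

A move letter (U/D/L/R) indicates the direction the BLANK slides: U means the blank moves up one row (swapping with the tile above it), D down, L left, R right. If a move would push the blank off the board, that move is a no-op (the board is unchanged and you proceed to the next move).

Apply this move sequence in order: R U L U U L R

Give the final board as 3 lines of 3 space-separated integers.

After move 1 (R):
3 2 8
4 0 6
5 7 1

After move 2 (U):
3 0 8
4 2 6
5 7 1

After move 3 (L):
0 3 8
4 2 6
5 7 1

After move 4 (U):
0 3 8
4 2 6
5 7 1

After move 5 (U):
0 3 8
4 2 6
5 7 1

After move 6 (L):
0 3 8
4 2 6
5 7 1

After move 7 (R):
3 0 8
4 2 6
5 7 1

Answer: 3 0 8
4 2 6
5 7 1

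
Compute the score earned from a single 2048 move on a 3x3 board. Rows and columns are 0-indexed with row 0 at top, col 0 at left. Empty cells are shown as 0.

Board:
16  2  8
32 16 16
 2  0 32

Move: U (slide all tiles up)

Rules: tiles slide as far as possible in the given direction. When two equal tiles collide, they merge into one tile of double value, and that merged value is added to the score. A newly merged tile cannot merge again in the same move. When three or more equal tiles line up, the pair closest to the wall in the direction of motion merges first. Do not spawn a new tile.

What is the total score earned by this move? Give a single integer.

Slide up:
col 0: [16, 32, 2] -> [16, 32, 2]  score +0 (running 0)
col 1: [2, 16, 0] -> [2, 16, 0]  score +0 (running 0)
col 2: [8, 16, 32] -> [8, 16, 32]  score +0 (running 0)
Board after move:
16  2  8
32 16 16
 2  0 32

Answer: 0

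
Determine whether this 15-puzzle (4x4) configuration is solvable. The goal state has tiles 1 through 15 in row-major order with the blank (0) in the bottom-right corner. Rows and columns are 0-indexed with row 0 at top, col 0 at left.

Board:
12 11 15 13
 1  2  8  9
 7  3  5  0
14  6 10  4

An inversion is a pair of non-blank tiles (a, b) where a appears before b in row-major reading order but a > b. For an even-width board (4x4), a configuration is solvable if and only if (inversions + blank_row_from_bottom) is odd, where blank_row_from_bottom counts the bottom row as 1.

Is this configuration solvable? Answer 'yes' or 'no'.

Answer: yes

Derivation:
Inversions: 63
Blank is in row 2 (0-indexed from top), which is row 2 counting from the bottom (bottom = 1).
63 + 2 = 65, which is odd, so the puzzle is solvable.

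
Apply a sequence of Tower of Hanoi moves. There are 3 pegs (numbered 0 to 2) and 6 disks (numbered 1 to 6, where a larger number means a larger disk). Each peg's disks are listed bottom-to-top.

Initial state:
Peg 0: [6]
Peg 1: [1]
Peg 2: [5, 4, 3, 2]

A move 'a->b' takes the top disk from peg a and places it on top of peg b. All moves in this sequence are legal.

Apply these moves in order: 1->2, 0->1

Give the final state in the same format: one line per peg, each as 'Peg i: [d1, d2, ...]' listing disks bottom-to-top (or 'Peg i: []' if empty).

Answer: Peg 0: []
Peg 1: [6]
Peg 2: [5, 4, 3, 2, 1]

Derivation:
After move 1 (1->2):
Peg 0: [6]
Peg 1: []
Peg 2: [5, 4, 3, 2, 1]

After move 2 (0->1):
Peg 0: []
Peg 1: [6]
Peg 2: [5, 4, 3, 2, 1]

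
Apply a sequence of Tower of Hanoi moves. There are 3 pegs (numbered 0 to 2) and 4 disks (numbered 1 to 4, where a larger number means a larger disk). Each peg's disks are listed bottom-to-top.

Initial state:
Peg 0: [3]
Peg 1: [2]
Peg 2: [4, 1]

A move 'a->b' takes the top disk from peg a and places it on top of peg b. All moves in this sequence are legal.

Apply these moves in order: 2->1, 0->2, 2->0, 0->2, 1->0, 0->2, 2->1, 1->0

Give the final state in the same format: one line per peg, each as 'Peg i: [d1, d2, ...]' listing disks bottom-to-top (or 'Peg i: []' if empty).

Answer: Peg 0: [1]
Peg 1: [2]
Peg 2: [4, 3]

Derivation:
After move 1 (2->1):
Peg 0: [3]
Peg 1: [2, 1]
Peg 2: [4]

After move 2 (0->2):
Peg 0: []
Peg 1: [2, 1]
Peg 2: [4, 3]

After move 3 (2->0):
Peg 0: [3]
Peg 1: [2, 1]
Peg 2: [4]

After move 4 (0->2):
Peg 0: []
Peg 1: [2, 1]
Peg 2: [4, 3]

After move 5 (1->0):
Peg 0: [1]
Peg 1: [2]
Peg 2: [4, 3]

After move 6 (0->2):
Peg 0: []
Peg 1: [2]
Peg 2: [4, 3, 1]

After move 7 (2->1):
Peg 0: []
Peg 1: [2, 1]
Peg 2: [4, 3]

After move 8 (1->0):
Peg 0: [1]
Peg 1: [2]
Peg 2: [4, 3]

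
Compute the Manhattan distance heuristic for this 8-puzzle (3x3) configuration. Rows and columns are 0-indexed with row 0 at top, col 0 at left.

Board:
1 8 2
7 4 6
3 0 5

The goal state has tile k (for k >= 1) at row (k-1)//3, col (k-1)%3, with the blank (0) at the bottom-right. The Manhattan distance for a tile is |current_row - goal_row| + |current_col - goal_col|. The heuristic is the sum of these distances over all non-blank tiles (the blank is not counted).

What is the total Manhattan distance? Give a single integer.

Answer: 11

Derivation:
Tile 1: (0,0)->(0,0) = 0
Tile 8: (0,1)->(2,1) = 2
Tile 2: (0,2)->(0,1) = 1
Tile 7: (1,0)->(2,0) = 1
Tile 4: (1,1)->(1,0) = 1
Tile 6: (1,2)->(1,2) = 0
Tile 3: (2,0)->(0,2) = 4
Tile 5: (2,2)->(1,1) = 2
Sum: 0 + 2 + 1 + 1 + 1 + 0 + 4 + 2 = 11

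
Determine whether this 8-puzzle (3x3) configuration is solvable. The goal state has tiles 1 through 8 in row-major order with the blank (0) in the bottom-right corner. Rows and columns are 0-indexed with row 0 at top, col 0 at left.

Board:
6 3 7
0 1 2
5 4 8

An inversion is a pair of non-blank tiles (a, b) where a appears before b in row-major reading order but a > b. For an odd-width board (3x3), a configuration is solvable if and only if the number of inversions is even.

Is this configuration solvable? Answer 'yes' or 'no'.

Answer: yes

Derivation:
Inversions (pairs i<j in row-major order where tile[i] > tile[j] > 0): 12
12 is even, so the puzzle is solvable.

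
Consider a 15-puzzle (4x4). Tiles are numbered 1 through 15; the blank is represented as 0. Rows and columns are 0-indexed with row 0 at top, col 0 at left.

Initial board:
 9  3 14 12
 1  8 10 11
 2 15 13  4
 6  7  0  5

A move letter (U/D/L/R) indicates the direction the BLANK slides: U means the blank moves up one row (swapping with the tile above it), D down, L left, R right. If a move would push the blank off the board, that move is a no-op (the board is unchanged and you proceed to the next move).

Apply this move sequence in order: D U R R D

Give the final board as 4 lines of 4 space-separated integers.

After move 1 (D):
 9  3 14 12
 1  8 10 11
 2 15 13  4
 6  7  0  5

After move 2 (U):
 9  3 14 12
 1  8 10 11
 2 15  0  4
 6  7 13  5

After move 3 (R):
 9  3 14 12
 1  8 10 11
 2 15  4  0
 6  7 13  5

After move 4 (R):
 9  3 14 12
 1  8 10 11
 2 15  4  0
 6  7 13  5

After move 5 (D):
 9  3 14 12
 1  8 10 11
 2 15  4  5
 6  7 13  0

Answer:  9  3 14 12
 1  8 10 11
 2 15  4  5
 6  7 13  0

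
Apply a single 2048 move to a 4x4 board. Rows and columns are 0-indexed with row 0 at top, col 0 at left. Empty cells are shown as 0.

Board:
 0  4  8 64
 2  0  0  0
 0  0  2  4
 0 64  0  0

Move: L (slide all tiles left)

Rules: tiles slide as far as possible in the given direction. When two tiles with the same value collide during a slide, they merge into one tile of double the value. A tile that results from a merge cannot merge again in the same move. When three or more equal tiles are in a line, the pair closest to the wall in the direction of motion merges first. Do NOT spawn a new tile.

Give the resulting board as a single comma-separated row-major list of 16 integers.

Answer: 4, 8, 64, 0, 2, 0, 0, 0, 2, 4, 0, 0, 64, 0, 0, 0

Derivation:
Slide left:
row 0: [0, 4, 8, 64] -> [4, 8, 64, 0]
row 1: [2, 0, 0, 0] -> [2, 0, 0, 0]
row 2: [0, 0, 2, 4] -> [2, 4, 0, 0]
row 3: [0, 64, 0, 0] -> [64, 0, 0, 0]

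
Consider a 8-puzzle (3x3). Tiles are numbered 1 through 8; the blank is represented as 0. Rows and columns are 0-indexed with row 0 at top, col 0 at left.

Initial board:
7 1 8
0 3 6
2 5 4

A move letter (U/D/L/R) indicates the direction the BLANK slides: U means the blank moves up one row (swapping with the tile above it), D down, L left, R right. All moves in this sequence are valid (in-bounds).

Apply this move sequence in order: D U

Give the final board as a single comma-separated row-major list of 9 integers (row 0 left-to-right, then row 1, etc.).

Answer: 7, 1, 8, 0, 3, 6, 2, 5, 4

Derivation:
After move 1 (D):
7 1 8
2 3 6
0 5 4

After move 2 (U):
7 1 8
0 3 6
2 5 4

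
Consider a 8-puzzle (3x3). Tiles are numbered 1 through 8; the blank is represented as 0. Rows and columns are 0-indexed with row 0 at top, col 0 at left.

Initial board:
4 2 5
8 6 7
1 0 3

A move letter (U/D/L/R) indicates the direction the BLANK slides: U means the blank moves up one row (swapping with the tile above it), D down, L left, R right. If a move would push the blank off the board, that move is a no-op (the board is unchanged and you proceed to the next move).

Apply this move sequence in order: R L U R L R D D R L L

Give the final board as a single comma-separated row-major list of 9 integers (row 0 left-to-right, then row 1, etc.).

After move 1 (R):
4 2 5
8 6 7
1 3 0

After move 2 (L):
4 2 5
8 6 7
1 0 3

After move 3 (U):
4 2 5
8 0 7
1 6 3

After move 4 (R):
4 2 5
8 7 0
1 6 3

After move 5 (L):
4 2 5
8 0 7
1 6 3

After move 6 (R):
4 2 5
8 7 0
1 6 3

After move 7 (D):
4 2 5
8 7 3
1 6 0

After move 8 (D):
4 2 5
8 7 3
1 6 0

After move 9 (R):
4 2 5
8 7 3
1 6 0

After move 10 (L):
4 2 5
8 7 3
1 0 6

After move 11 (L):
4 2 5
8 7 3
0 1 6

Answer: 4, 2, 5, 8, 7, 3, 0, 1, 6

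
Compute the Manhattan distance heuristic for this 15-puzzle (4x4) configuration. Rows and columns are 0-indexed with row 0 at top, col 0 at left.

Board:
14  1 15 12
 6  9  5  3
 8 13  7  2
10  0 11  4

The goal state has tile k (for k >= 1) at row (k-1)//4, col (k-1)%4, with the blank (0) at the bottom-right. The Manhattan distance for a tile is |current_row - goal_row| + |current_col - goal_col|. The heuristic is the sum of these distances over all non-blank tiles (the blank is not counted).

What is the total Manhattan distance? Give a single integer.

Tile 14: at (0,0), goal (3,1), distance |0-3|+|0-1| = 4
Tile 1: at (0,1), goal (0,0), distance |0-0|+|1-0| = 1
Tile 15: at (0,2), goal (3,2), distance |0-3|+|2-2| = 3
Tile 12: at (0,3), goal (2,3), distance |0-2|+|3-3| = 2
Tile 6: at (1,0), goal (1,1), distance |1-1|+|0-1| = 1
Tile 9: at (1,1), goal (2,0), distance |1-2|+|1-0| = 2
Tile 5: at (1,2), goal (1,0), distance |1-1|+|2-0| = 2
Tile 3: at (1,3), goal (0,2), distance |1-0|+|3-2| = 2
Tile 8: at (2,0), goal (1,3), distance |2-1|+|0-3| = 4
Tile 13: at (2,1), goal (3,0), distance |2-3|+|1-0| = 2
Tile 7: at (2,2), goal (1,2), distance |2-1|+|2-2| = 1
Tile 2: at (2,3), goal (0,1), distance |2-0|+|3-1| = 4
Tile 10: at (3,0), goal (2,1), distance |3-2|+|0-1| = 2
Tile 11: at (3,2), goal (2,2), distance |3-2|+|2-2| = 1
Tile 4: at (3,3), goal (0,3), distance |3-0|+|3-3| = 3
Sum: 4 + 1 + 3 + 2 + 1 + 2 + 2 + 2 + 4 + 2 + 1 + 4 + 2 + 1 + 3 = 34

Answer: 34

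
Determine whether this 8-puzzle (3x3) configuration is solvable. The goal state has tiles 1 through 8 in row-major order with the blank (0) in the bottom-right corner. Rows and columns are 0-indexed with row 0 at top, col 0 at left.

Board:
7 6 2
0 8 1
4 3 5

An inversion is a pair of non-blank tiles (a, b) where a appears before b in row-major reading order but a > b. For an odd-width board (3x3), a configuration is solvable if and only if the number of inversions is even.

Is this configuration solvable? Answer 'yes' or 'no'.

Answer: no

Derivation:
Inversions (pairs i<j in row-major order where tile[i] > tile[j] > 0): 17
17 is odd, so the puzzle is not solvable.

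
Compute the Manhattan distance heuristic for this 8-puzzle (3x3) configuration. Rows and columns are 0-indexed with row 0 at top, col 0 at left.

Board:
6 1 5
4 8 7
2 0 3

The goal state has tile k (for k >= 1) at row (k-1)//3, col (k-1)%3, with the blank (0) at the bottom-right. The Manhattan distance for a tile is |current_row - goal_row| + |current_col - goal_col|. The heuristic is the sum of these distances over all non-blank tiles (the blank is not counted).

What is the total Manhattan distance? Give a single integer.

Answer: 15

Derivation:
Tile 6: at (0,0), goal (1,2), distance |0-1|+|0-2| = 3
Tile 1: at (0,1), goal (0,0), distance |0-0|+|1-0| = 1
Tile 5: at (0,2), goal (1,1), distance |0-1|+|2-1| = 2
Tile 4: at (1,0), goal (1,0), distance |1-1|+|0-0| = 0
Tile 8: at (1,1), goal (2,1), distance |1-2|+|1-1| = 1
Tile 7: at (1,2), goal (2,0), distance |1-2|+|2-0| = 3
Tile 2: at (2,0), goal (0,1), distance |2-0|+|0-1| = 3
Tile 3: at (2,2), goal (0,2), distance |2-0|+|2-2| = 2
Sum: 3 + 1 + 2 + 0 + 1 + 3 + 3 + 2 = 15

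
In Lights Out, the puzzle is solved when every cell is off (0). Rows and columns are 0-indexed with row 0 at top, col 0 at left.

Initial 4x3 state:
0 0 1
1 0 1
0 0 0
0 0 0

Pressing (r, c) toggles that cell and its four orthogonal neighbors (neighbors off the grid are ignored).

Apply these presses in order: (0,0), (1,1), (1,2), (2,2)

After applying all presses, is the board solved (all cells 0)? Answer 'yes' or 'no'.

After press 1 at (0,0):
1 1 1
0 0 1
0 0 0
0 0 0

After press 2 at (1,1):
1 0 1
1 1 0
0 1 0
0 0 0

After press 3 at (1,2):
1 0 0
1 0 1
0 1 1
0 0 0

After press 4 at (2,2):
1 0 0
1 0 0
0 0 0
0 0 1

Lights still on: 3

Answer: no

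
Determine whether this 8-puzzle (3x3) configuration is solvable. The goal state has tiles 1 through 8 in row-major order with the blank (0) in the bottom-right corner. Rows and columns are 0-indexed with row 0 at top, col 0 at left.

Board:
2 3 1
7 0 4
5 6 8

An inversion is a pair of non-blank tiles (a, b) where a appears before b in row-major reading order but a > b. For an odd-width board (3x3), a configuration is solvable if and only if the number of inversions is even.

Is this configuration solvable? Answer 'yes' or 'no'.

Answer: no

Derivation:
Inversions (pairs i<j in row-major order where tile[i] > tile[j] > 0): 5
5 is odd, so the puzzle is not solvable.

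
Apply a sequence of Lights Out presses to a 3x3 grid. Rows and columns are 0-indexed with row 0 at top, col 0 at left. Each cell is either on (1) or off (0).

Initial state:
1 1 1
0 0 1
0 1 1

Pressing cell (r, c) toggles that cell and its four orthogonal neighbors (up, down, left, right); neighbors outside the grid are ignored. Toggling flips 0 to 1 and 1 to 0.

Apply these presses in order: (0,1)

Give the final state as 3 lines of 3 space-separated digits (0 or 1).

Answer: 0 0 0
0 1 1
0 1 1

Derivation:
After press 1 at (0,1):
0 0 0
0 1 1
0 1 1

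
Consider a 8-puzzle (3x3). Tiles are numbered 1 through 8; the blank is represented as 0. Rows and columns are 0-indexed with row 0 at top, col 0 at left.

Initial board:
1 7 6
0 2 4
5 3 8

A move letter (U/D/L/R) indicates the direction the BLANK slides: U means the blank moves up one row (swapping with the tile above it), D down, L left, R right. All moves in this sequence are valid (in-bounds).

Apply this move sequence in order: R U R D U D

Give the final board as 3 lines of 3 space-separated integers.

Answer: 1 6 4
2 7 0
5 3 8

Derivation:
After move 1 (R):
1 7 6
2 0 4
5 3 8

After move 2 (U):
1 0 6
2 7 4
5 3 8

After move 3 (R):
1 6 0
2 7 4
5 3 8

After move 4 (D):
1 6 4
2 7 0
5 3 8

After move 5 (U):
1 6 0
2 7 4
5 3 8

After move 6 (D):
1 6 4
2 7 0
5 3 8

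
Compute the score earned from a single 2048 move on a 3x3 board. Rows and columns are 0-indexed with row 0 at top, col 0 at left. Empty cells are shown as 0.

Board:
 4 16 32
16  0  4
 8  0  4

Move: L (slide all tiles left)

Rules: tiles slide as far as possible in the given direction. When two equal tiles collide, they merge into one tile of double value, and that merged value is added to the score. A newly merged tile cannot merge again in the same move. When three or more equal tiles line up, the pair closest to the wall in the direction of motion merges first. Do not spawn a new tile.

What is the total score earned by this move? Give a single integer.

Answer: 0

Derivation:
Slide left:
row 0: [4, 16, 32] -> [4, 16, 32]  score +0 (running 0)
row 1: [16, 0, 4] -> [16, 4, 0]  score +0 (running 0)
row 2: [8, 0, 4] -> [8, 4, 0]  score +0 (running 0)
Board after move:
 4 16 32
16  4  0
 8  4  0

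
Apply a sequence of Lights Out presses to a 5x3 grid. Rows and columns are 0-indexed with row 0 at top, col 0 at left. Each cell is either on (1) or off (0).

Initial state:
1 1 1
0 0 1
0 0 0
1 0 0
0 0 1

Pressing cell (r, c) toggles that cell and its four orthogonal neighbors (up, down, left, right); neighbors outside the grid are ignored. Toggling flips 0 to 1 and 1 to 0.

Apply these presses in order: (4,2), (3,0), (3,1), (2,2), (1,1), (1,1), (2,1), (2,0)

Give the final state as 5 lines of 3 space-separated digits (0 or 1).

After press 1 at (4,2):
1 1 1
0 0 1
0 0 0
1 0 1
0 1 0

After press 2 at (3,0):
1 1 1
0 0 1
1 0 0
0 1 1
1 1 0

After press 3 at (3,1):
1 1 1
0 0 1
1 1 0
1 0 0
1 0 0

After press 4 at (2,2):
1 1 1
0 0 0
1 0 1
1 0 1
1 0 0

After press 5 at (1,1):
1 0 1
1 1 1
1 1 1
1 0 1
1 0 0

After press 6 at (1,1):
1 1 1
0 0 0
1 0 1
1 0 1
1 0 0

After press 7 at (2,1):
1 1 1
0 1 0
0 1 0
1 1 1
1 0 0

After press 8 at (2,0):
1 1 1
1 1 0
1 0 0
0 1 1
1 0 0

Answer: 1 1 1
1 1 0
1 0 0
0 1 1
1 0 0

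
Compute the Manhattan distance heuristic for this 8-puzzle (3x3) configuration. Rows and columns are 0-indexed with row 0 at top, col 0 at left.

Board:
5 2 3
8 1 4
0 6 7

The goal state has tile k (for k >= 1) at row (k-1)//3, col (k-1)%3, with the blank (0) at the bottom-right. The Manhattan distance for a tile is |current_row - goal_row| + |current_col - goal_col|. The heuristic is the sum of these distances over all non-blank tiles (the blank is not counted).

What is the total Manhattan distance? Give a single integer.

Answer: 12

Derivation:
Tile 5: (0,0)->(1,1) = 2
Tile 2: (0,1)->(0,1) = 0
Tile 3: (0,2)->(0,2) = 0
Tile 8: (1,0)->(2,1) = 2
Tile 1: (1,1)->(0,0) = 2
Tile 4: (1,2)->(1,0) = 2
Tile 6: (2,1)->(1,2) = 2
Tile 7: (2,2)->(2,0) = 2
Sum: 2 + 0 + 0 + 2 + 2 + 2 + 2 + 2 = 12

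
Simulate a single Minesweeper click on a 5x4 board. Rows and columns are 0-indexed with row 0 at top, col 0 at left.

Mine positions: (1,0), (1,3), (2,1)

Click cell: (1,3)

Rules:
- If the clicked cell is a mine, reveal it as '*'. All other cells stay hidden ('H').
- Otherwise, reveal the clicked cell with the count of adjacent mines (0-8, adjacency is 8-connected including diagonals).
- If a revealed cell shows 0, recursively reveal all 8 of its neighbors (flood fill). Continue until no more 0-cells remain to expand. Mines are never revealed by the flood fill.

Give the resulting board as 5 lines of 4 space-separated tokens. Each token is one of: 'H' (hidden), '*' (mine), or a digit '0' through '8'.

H H H H
H H H *
H H H H
H H H H
H H H H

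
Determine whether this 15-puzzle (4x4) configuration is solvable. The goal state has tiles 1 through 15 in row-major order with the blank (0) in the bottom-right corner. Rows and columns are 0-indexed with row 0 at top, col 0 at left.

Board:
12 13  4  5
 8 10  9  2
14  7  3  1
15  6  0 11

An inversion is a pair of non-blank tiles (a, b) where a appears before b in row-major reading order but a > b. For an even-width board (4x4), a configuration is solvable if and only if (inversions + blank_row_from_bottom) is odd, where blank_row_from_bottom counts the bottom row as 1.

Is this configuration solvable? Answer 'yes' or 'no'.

Answer: yes

Derivation:
Inversions: 56
Blank is in row 3 (0-indexed from top), which is row 1 counting from the bottom (bottom = 1).
56 + 1 = 57, which is odd, so the puzzle is solvable.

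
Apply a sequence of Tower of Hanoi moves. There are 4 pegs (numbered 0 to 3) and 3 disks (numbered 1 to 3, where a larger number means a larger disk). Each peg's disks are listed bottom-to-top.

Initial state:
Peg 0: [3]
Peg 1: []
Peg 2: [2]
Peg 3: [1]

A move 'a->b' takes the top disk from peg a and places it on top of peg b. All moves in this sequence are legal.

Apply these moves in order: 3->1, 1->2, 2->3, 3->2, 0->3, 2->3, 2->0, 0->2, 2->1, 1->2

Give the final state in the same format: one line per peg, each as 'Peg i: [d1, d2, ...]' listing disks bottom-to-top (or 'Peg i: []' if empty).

Answer: Peg 0: []
Peg 1: []
Peg 2: [2]
Peg 3: [3, 1]

Derivation:
After move 1 (3->1):
Peg 0: [3]
Peg 1: [1]
Peg 2: [2]
Peg 3: []

After move 2 (1->2):
Peg 0: [3]
Peg 1: []
Peg 2: [2, 1]
Peg 3: []

After move 3 (2->3):
Peg 0: [3]
Peg 1: []
Peg 2: [2]
Peg 3: [1]

After move 4 (3->2):
Peg 0: [3]
Peg 1: []
Peg 2: [2, 1]
Peg 3: []

After move 5 (0->3):
Peg 0: []
Peg 1: []
Peg 2: [2, 1]
Peg 3: [3]

After move 6 (2->3):
Peg 0: []
Peg 1: []
Peg 2: [2]
Peg 3: [3, 1]

After move 7 (2->0):
Peg 0: [2]
Peg 1: []
Peg 2: []
Peg 3: [3, 1]

After move 8 (0->2):
Peg 0: []
Peg 1: []
Peg 2: [2]
Peg 3: [3, 1]

After move 9 (2->1):
Peg 0: []
Peg 1: [2]
Peg 2: []
Peg 3: [3, 1]

After move 10 (1->2):
Peg 0: []
Peg 1: []
Peg 2: [2]
Peg 3: [3, 1]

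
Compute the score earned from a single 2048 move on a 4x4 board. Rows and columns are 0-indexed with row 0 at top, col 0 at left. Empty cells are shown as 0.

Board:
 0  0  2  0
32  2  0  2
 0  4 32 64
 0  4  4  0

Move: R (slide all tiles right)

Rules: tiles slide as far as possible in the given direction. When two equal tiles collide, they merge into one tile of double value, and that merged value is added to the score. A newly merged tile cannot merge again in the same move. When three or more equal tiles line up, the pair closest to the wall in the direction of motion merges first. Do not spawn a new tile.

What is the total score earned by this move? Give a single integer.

Answer: 12

Derivation:
Slide right:
row 0: [0, 0, 2, 0] -> [0, 0, 0, 2]  score +0 (running 0)
row 1: [32, 2, 0, 2] -> [0, 0, 32, 4]  score +4 (running 4)
row 2: [0, 4, 32, 64] -> [0, 4, 32, 64]  score +0 (running 4)
row 3: [0, 4, 4, 0] -> [0, 0, 0, 8]  score +8 (running 12)
Board after move:
 0  0  0  2
 0  0 32  4
 0  4 32 64
 0  0  0  8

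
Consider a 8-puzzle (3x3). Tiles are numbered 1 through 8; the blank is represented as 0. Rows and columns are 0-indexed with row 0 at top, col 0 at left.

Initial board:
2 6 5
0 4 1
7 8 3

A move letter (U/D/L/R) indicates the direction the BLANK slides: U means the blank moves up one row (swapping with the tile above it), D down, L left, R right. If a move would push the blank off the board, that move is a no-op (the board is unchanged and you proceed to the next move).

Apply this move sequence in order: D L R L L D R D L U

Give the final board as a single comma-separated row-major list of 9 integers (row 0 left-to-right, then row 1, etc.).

After move 1 (D):
2 6 5
7 4 1
0 8 3

After move 2 (L):
2 6 5
7 4 1
0 8 3

After move 3 (R):
2 6 5
7 4 1
8 0 3

After move 4 (L):
2 6 5
7 4 1
0 8 3

After move 5 (L):
2 6 5
7 4 1
0 8 3

After move 6 (D):
2 6 5
7 4 1
0 8 3

After move 7 (R):
2 6 5
7 4 1
8 0 3

After move 8 (D):
2 6 5
7 4 1
8 0 3

After move 9 (L):
2 6 5
7 4 1
0 8 3

After move 10 (U):
2 6 5
0 4 1
7 8 3

Answer: 2, 6, 5, 0, 4, 1, 7, 8, 3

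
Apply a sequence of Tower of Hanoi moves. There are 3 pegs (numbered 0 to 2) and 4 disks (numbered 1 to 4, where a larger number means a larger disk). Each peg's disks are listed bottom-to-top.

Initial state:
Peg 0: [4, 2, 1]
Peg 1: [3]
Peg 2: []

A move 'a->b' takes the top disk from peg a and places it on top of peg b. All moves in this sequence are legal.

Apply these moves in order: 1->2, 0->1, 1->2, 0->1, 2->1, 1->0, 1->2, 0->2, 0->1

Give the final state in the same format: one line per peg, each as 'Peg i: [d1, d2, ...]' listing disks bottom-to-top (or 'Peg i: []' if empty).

Answer: Peg 0: []
Peg 1: [4]
Peg 2: [3, 2, 1]

Derivation:
After move 1 (1->2):
Peg 0: [4, 2, 1]
Peg 1: []
Peg 2: [3]

After move 2 (0->1):
Peg 0: [4, 2]
Peg 1: [1]
Peg 2: [3]

After move 3 (1->2):
Peg 0: [4, 2]
Peg 1: []
Peg 2: [3, 1]

After move 4 (0->1):
Peg 0: [4]
Peg 1: [2]
Peg 2: [3, 1]

After move 5 (2->1):
Peg 0: [4]
Peg 1: [2, 1]
Peg 2: [3]

After move 6 (1->0):
Peg 0: [4, 1]
Peg 1: [2]
Peg 2: [3]

After move 7 (1->2):
Peg 0: [4, 1]
Peg 1: []
Peg 2: [3, 2]

After move 8 (0->2):
Peg 0: [4]
Peg 1: []
Peg 2: [3, 2, 1]

After move 9 (0->1):
Peg 0: []
Peg 1: [4]
Peg 2: [3, 2, 1]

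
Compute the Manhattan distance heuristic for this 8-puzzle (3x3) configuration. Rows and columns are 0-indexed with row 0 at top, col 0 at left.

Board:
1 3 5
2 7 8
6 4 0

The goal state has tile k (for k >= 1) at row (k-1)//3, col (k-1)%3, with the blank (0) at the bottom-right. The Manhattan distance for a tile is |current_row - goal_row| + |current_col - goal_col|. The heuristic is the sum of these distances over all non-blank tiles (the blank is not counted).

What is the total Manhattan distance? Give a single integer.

Answer: 14

Derivation:
Tile 1: (0,0)->(0,0) = 0
Tile 3: (0,1)->(0,2) = 1
Tile 5: (0,2)->(1,1) = 2
Tile 2: (1,0)->(0,1) = 2
Tile 7: (1,1)->(2,0) = 2
Tile 8: (1,2)->(2,1) = 2
Tile 6: (2,0)->(1,2) = 3
Tile 4: (2,1)->(1,0) = 2
Sum: 0 + 1 + 2 + 2 + 2 + 2 + 3 + 2 = 14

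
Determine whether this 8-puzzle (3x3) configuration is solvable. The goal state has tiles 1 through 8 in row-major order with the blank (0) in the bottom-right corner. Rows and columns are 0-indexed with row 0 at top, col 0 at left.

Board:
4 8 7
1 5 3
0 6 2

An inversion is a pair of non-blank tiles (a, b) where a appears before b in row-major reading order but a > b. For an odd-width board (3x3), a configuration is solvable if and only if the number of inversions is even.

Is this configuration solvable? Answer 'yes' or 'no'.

Answer: yes

Derivation:
Inversions (pairs i<j in row-major order where tile[i] > tile[j] > 0): 18
18 is even, so the puzzle is solvable.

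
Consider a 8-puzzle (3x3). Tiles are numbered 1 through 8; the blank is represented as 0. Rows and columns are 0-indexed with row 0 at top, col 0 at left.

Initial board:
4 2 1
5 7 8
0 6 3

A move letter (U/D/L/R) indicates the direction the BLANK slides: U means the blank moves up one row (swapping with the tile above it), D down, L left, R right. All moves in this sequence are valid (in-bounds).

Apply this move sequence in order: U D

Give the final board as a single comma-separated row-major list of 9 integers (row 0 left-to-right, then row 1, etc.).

After move 1 (U):
4 2 1
0 7 8
5 6 3

After move 2 (D):
4 2 1
5 7 8
0 6 3

Answer: 4, 2, 1, 5, 7, 8, 0, 6, 3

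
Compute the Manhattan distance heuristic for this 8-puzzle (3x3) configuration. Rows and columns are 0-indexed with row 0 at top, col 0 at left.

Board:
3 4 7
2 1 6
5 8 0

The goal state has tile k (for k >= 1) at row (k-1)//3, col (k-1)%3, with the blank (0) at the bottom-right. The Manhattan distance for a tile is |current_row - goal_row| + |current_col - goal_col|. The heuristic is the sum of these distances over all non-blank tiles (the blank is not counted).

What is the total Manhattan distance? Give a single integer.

Tile 3: at (0,0), goal (0,2), distance |0-0|+|0-2| = 2
Tile 4: at (0,1), goal (1,0), distance |0-1|+|1-0| = 2
Tile 7: at (0,2), goal (2,0), distance |0-2|+|2-0| = 4
Tile 2: at (1,0), goal (0,1), distance |1-0|+|0-1| = 2
Tile 1: at (1,1), goal (0,0), distance |1-0|+|1-0| = 2
Tile 6: at (1,2), goal (1,2), distance |1-1|+|2-2| = 0
Tile 5: at (2,0), goal (1,1), distance |2-1|+|0-1| = 2
Tile 8: at (2,1), goal (2,1), distance |2-2|+|1-1| = 0
Sum: 2 + 2 + 4 + 2 + 2 + 0 + 2 + 0 = 14

Answer: 14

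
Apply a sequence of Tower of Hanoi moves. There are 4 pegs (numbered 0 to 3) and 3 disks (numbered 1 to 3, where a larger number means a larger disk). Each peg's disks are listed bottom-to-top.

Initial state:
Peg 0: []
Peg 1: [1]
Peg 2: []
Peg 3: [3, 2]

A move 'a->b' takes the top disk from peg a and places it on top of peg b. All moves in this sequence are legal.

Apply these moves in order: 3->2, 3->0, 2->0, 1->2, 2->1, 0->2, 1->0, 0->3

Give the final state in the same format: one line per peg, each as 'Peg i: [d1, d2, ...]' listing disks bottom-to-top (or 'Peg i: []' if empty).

After move 1 (3->2):
Peg 0: []
Peg 1: [1]
Peg 2: [2]
Peg 3: [3]

After move 2 (3->0):
Peg 0: [3]
Peg 1: [1]
Peg 2: [2]
Peg 3: []

After move 3 (2->0):
Peg 0: [3, 2]
Peg 1: [1]
Peg 2: []
Peg 3: []

After move 4 (1->2):
Peg 0: [3, 2]
Peg 1: []
Peg 2: [1]
Peg 3: []

After move 5 (2->1):
Peg 0: [3, 2]
Peg 1: [1]
Peg 2: []
Peg 3: []

After move 6 (0->2):
Peg 0: [3]
Peg 1: [1]
Peg 2: [2]
Peg 3: []

After move 7 (1->0):
Peg 0: [3, 1]
Peg 1: []
Peg 2: [2]
Peg 3: []

After move 8 (0->3):
Peg 0: [3]
Peg 1: []
Peg 2: [2]
Peg 3: [1]

Answer: Peg 0: [3]
Peg 1: []
Peg 2: [2]
Peg 3: [1]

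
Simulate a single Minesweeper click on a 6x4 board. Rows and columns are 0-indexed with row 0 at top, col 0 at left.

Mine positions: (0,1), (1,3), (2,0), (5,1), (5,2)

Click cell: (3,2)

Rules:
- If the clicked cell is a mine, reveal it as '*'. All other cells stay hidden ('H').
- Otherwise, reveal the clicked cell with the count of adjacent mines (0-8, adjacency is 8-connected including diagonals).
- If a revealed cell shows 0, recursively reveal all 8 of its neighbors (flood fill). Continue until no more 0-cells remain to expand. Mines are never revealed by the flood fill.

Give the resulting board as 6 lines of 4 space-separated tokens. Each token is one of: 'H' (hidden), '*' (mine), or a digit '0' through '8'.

H H H H
H H H H
H 1 1 1
H 1 0 0
H 2 2 1
H H H H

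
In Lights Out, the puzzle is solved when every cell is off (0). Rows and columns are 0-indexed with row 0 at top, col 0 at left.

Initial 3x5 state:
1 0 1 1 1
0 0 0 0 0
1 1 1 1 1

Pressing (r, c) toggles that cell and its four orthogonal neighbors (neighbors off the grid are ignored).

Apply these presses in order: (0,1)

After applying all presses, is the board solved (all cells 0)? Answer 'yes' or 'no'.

Answer: no

Derivation:
After press 1 at (0,1):
0 1 0 1 1
0 1 0 0 0
1 1 1 1 1

Lights still on: 9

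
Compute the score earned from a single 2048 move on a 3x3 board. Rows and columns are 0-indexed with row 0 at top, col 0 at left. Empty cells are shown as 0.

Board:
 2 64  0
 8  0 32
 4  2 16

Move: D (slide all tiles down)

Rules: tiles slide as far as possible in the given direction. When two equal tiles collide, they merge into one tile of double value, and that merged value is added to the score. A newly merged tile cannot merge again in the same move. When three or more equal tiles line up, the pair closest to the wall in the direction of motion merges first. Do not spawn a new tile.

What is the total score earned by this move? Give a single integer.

Answer: 0

Derivation:
Slide down:
col 0: [2, 8, 4] -> [2, 8, 4]  score +0 (running 0)
col 1: [64, 0, 2] -> [0, 64, 2]  score +0 (running 0)
col 2: [0, 32, 16] -> [0, 32, 16]  score +0 (running 0)
Board after move:
 2  0  0
 8 64 32
 4  2 16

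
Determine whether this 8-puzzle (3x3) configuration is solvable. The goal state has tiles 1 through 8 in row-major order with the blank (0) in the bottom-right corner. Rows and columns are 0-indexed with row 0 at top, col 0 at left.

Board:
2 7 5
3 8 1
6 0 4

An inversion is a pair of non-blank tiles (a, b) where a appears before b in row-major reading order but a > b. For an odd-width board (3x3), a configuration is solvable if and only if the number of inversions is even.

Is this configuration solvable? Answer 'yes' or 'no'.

Answer: yes

Derivation:
Inversions (pairs i<j in row-major order where tile[i] > tile[j] > 0): 14
14 is even, so the puzzle is solvable.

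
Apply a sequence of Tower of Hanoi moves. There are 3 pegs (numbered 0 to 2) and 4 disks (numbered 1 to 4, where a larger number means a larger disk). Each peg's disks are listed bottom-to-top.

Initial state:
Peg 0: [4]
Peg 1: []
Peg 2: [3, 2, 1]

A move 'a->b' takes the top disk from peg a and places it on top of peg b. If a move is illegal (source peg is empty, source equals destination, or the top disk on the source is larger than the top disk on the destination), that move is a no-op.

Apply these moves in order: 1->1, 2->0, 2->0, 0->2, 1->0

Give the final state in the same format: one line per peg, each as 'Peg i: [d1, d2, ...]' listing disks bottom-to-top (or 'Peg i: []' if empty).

Answer: Peg 0: [4]
Peg 1: []
Peg 2: [3, 2, 1]

Derivation:
After move 1 (1->1):
Peg 0: [4]
Peg 1: []
Peg 2: [3, 2, 1]

After move 2 (2->0):
Peg 0: [4, 1]
Peg 1: []
Peg 2: [3, 2]

After move 3 (2->0):
Peg 0: [4, 1]
Peg 1: []
Peg 2: [3, 2]

After move 4 (0->2):
Peg 0: [4]
Peg 1: []
Peg 2: [3, 2, 1]

After move 5 (1->0):
Peg 0: [4]
Peg 1: []
Peg 2: [3, 2, 1]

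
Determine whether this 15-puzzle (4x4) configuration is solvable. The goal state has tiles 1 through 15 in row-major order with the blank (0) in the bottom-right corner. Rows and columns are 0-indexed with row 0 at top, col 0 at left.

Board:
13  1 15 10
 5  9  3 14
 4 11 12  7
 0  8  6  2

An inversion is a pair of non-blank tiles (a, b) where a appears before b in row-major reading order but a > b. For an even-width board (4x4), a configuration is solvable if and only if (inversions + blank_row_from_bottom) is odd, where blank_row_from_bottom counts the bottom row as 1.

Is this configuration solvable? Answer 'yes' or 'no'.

Inversions: 63
Blank is in row 3 (0-indexed from top), which is row 1 counting from the bottom (bottom = 1).
63 + 1 = 64, which is even, so the puzzle is not solvable.

Answer: no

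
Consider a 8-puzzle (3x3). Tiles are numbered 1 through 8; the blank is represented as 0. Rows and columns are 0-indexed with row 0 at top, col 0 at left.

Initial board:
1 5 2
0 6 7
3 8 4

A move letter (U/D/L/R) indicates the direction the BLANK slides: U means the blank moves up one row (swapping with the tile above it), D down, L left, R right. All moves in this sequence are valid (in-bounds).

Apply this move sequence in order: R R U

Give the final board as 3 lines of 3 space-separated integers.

Answer: 1 5 0
6 7 2
3 8 4

Derivation:
After move 1 (R):
1 5 2
6 0 7
3 8 4

After move 2 (R):
1 5 2
6 7 0
3 8 4

After move 3 (U):
1 5 0
6 7 2
3 8 4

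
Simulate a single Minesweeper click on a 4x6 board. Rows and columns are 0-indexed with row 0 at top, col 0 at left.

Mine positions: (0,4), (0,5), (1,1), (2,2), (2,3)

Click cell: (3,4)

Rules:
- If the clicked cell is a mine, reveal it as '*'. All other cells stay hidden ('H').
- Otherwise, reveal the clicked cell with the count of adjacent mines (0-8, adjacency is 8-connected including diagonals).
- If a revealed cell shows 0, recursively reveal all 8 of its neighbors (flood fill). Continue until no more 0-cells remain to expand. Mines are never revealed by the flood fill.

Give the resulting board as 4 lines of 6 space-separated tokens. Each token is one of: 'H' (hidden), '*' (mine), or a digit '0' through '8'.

H H H H H H
H H H H H H
H H H H H H
H H H H 1 H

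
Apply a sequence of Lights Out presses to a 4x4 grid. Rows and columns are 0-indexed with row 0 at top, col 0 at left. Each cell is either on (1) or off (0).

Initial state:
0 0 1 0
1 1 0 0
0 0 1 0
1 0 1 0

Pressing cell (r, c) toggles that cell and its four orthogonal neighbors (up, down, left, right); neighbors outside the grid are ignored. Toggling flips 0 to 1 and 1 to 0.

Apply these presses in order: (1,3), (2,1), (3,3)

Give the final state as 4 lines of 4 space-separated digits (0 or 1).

Answer: 0 0 1 1
1 0 1 1
1 1 0 0
1 1 0 1

Derivation:
After press 1 at (1,3):
0 0 1 1
1 1 1 1
0 0 1 1
1 0 1 0

After press 2 at (2,1):
0 0 1 1
1 0 1 1
1 1 0 1
1 1 1 0

After press 3 at (3,3):
0 0 1 1
1 0 1 1
1 1 0 0
1 1 0 1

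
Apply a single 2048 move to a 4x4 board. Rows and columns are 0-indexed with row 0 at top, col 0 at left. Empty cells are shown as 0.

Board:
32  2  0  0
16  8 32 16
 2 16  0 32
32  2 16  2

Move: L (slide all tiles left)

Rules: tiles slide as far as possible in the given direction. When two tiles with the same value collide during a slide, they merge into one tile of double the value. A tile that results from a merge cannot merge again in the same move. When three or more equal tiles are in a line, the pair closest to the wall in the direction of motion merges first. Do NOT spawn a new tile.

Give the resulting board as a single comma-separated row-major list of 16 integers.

Slide left:
row 0: [32, 2, 0, 0] -> [32, 2, 0, 0]
row 1: [16, 8, 32, 16] -> [16, 8, 32, 16]
row 2: [2, 16, 0, 32] -> [2, 16, 32, 0]
row 3: [32, 2, 16, 2] -> [32, 2, 16, 2]

Answer: 32, 2, 0, 0, 16, 8, 32, 16, 2, 16, 32, 0, 32, 2, 16, 2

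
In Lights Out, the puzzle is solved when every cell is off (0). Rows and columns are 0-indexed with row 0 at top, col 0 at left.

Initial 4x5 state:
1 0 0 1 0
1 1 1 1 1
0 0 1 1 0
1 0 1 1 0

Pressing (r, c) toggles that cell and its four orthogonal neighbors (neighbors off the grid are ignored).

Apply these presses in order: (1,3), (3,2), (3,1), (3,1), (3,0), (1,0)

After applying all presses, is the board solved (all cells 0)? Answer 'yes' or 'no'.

After press 1 at (1,3):
1 0 0 0 0
1 1 0 0 0
0 0 1 0 0
1 0 1 1 0

After press 2 at (3,2):
1 0 0 0 0
1 1 0 0 0
0 0 0 0 0
1 1 0 0 0

After press 3 at (3,1):
1 0 0 0 0
1 1 0 0 0
0 1 0 0 0
0 0 1 0 0

After press 4 at (3,1):
1 0 0 0 0
1 1 0 0 0
0 0 0 0 0
1 1 0 0 0

After press 5 at (3,0):
1 0 0 0 0
1 1 0 0 0
1 0 0 0 0
0 0 0 0 0

After press 6 at (1,0):
0 0 0 0 0
0 0 0 0 0
0 0 0 0 0
0 0 0 0 0

Lights still on: 0

Answer: yes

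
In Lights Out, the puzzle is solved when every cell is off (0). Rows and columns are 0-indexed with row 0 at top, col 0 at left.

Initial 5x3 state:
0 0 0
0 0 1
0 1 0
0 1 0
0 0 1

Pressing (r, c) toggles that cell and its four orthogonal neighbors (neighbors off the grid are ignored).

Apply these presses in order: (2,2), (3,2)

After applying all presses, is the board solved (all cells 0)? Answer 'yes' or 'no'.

Answer: yes

Derivation:
After press 1 at (2,2):
0 0 0
0 0 0
0 0 1
0 1 1
0 0 1

After press 2 at (3,2):
0 0 0
0 0 0
0 0 0
0 0 0
0 0 0

Lights still on: 0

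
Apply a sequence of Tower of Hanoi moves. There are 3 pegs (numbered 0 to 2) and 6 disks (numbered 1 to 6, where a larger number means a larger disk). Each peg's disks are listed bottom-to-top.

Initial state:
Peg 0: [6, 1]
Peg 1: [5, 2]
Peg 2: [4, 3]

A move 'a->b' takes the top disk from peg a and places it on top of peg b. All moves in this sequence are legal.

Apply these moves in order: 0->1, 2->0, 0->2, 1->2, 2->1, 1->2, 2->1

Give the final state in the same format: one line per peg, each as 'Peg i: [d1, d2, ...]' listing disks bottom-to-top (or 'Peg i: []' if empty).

After move 1 (0->1):
Peg 0: [6]
Peg 1: [5, 2, 1]
Peg 2: [4, 3]

After move 2 (2->0):
Peg 0: [6, 3]
Peg 1: [5, 2, 1]
Peg 2: [4]

After move 3 (0->2):
Peg 0: [6]
Peg 1: [5, 2, 1]
Peg 2: [4, 3]

After move 4 (1->2):
Peg 0: [6]
Peg 1: [5, 2]
Peg 2: [4, 3, 1]

After move 5 (2->1):
Peg 0: [6]
Peg 1: [5, 2, 1]
Peg 2: [4, 3]

After move 6 (1->2):
Peg 0: [6]
Peg 1: [5, 2]
Peg 2: [4, 3, 1]

After move 7 (2->1):
Peg 0: [6]
Peg 1: [5, 2, 1]
Peg 2: [4, 3]

Answer: Peg 0: [6]
Peg 1: [5, 2, 1]
Peg 2: [4, 3]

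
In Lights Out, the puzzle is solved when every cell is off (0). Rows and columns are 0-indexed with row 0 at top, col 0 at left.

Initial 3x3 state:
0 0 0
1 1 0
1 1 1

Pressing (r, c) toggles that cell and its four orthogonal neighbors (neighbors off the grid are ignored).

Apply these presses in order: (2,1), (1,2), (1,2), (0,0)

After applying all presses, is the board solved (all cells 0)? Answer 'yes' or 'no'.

After press 1 at (2,1):
0 0 0
1 0 0
0 0 0

After press 2 at (1,2):
0 0 1
1 1 1
0 0 1

After press 3 at (1,2):
0 0 0
1 0 0
0 0 0

After press 4 at (0,0):
1 1 0
0 0 0
0 0 0

Lights still on: 2

Answer: no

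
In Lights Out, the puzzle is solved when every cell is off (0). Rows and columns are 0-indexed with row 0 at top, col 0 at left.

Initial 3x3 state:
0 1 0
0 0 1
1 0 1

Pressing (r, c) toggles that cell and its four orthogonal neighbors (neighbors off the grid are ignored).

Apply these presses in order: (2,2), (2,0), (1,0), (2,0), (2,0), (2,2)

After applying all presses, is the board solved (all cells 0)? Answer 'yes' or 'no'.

Answer: no

Derivation:
After press 1 at (2,2):
0 1 0
0 0 0
1 1 0

After press 2 at (2,0):
0 1 0
1 0 0
0 0 0

After press 3 at (1,0):
1 1 0
0 1 0
1 0 0

After press 4 at (2,0):
1 1 0
1 1 0
0 1 0

After press 5 at (2,0):
1 1 0
0 1 0
1 0 0

After press 6 at (2,2):
1 1 0
0 1 1
1 1 1

Lights still on: 7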